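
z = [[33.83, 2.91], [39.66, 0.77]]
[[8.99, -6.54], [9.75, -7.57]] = z @ [[0.24, -0.19], [0.3, -0.04]]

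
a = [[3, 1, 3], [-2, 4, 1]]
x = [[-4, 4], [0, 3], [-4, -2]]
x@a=[[-20, 12, -8], [-6, 12, 3], [-8, -12, -14]]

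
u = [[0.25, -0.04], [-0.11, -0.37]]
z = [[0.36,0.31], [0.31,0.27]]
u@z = [[0.08, 0.07], [-0.15, -0.13]]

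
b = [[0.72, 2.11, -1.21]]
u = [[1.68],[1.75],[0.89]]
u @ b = [[1.21, 3.54, -2.03], [1.26, 3.69, -2.12], [0.64, 1.88, -1.08]]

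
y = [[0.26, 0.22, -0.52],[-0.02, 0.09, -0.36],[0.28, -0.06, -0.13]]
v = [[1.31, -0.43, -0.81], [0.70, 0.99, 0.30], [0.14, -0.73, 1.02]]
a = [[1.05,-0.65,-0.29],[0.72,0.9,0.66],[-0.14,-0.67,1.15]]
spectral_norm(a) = 1.36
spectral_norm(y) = 0.73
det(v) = 2.42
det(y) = -0.02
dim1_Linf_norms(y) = [0.52, 0.36, 0.28]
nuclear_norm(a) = 3.93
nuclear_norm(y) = 1.10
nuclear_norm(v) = 4.08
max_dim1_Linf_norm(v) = 1.31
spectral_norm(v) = 1.66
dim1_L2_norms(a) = [1.27, 1.33, 1.34]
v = y + a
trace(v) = 3.32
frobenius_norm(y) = 0.79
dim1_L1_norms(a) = [1.99, 2.28, 1.96]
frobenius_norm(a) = 2.27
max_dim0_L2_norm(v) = 1.49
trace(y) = 0.22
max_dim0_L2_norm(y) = 0.65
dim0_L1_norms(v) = [2.15, 2.15, 2.13]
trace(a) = 3.10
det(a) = 2.25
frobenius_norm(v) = 2.39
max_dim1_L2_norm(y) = 0.62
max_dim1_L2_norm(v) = 1.6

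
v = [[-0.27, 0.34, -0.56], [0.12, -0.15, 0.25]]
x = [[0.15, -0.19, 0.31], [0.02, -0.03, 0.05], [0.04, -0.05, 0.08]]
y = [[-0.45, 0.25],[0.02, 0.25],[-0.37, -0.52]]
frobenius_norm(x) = 0.41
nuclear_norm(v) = 0.78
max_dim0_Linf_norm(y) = 0.52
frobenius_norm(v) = 0.78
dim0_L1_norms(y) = [0.84, 1.02]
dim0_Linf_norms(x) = [0.15, 0.19, 0.31]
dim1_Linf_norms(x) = [0.31, 0.05, 0.08]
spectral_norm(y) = 0.68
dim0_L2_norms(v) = [0.3, 0.37, 0.61]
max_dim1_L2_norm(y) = 0.64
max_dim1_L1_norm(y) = 0.89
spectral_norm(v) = 0.78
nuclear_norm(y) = 1.20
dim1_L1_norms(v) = [1.17, 0.52]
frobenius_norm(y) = 0.86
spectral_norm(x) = 0.41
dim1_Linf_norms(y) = [0.45, 0.25, 0.52]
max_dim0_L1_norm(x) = 0.44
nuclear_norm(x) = 0.42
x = y @ v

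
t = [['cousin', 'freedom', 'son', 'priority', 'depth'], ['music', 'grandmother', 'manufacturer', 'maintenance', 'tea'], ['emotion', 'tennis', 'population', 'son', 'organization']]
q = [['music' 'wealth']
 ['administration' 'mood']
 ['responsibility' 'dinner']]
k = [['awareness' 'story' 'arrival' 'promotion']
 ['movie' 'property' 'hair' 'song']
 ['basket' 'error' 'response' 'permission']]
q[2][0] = 'responsibility'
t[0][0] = 'cousin'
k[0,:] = ['awareness', 'story', 'arrival', 'promotion']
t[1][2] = 'manufacturer'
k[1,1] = 'property'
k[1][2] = 'hair'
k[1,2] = 'hair'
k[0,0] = 'awareness'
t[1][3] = 'maintenance'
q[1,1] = 'mood'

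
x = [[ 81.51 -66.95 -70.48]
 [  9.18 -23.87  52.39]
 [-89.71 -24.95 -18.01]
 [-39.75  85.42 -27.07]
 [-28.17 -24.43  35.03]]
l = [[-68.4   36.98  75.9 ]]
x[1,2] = 52.39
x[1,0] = 9.18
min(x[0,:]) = -70.48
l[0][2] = 75.9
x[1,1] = -23.87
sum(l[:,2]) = 75.9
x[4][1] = -24.43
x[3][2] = -27.07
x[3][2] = -27.07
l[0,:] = [-68.4, 36.98, 75.9]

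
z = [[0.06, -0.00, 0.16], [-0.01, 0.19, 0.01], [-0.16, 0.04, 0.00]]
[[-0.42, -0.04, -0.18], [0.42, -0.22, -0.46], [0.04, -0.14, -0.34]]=z@[[0.31, 0.60, 1.54], [2.35, -1.12, -2.24], [-2.74, -0.46, -1.73]]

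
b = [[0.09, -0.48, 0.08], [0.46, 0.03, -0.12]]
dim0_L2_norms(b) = [0.47, 0.48, 0.14]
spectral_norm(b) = 0.51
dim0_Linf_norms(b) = [0.46, 0.48, 0.12]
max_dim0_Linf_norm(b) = 0.48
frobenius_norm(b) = 0.69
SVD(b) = [[-0.85, -0.52], [-0.52, 0.85]] @ diag([0.5054599818588782, 0.4650916111254024]) @ [[-0.63, 0.78, -0.01], [0.74, 0.59, -0.31]]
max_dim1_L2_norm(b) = 0.49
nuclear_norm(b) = 0.97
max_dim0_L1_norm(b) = 0.55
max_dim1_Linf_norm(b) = 0.48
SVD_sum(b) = [[0.27, -0.34, 0.01], [0.16, -0.21, 0.00]] + [[-0.18, -0.14, 0.07], [0.30, 0.24, -0.12]]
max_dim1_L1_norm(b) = 0.65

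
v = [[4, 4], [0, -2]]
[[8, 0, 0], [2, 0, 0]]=v @ [[3, 0, 0], [-1, 0, 0]]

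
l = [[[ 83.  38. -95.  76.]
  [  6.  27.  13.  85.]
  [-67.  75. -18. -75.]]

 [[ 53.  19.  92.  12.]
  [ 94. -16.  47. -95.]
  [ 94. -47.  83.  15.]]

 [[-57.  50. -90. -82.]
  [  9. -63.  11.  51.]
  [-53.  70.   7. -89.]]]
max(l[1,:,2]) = 92.0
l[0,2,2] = -18.0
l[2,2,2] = 7.0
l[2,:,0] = [-57.0, 9.0, -53.0]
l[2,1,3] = 51.0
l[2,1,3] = 51.0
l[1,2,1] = -47.0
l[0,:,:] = [[83.0, 38.0, -95.0, 76.0], [6.0, 27.0, 13.0, 85.0], [-67.0, 75.0, -18.0, -75.0]]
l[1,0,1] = 19.0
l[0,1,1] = 27.0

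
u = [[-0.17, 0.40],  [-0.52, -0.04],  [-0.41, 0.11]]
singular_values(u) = [0.7, 0.38]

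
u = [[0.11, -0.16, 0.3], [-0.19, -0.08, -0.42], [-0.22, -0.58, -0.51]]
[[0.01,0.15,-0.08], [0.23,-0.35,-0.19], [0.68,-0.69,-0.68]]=u@ [[0.16, -0.75, 0.60], [-0.82, 0.54, 0.94], [-0.47, 1.06, 0.00]]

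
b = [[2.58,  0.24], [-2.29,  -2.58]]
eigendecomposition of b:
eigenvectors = [[0.91, -0.05], [-0.41, 1.0]]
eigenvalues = [2.47, -2.47]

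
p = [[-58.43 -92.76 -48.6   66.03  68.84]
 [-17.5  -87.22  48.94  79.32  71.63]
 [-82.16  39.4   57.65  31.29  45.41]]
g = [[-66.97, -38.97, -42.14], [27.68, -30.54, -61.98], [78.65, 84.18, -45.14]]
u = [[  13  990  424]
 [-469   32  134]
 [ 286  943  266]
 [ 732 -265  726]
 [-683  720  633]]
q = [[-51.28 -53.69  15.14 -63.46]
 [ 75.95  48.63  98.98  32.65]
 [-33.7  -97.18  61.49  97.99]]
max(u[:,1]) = 990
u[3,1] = -265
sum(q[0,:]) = -153.29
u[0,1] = 990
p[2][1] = 39.4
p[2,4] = 45.41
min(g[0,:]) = -66.97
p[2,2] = 57.65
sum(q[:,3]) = 67.17999999999999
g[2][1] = 84.18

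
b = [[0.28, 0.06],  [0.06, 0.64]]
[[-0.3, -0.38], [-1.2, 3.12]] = b @ [[-0.68, -2.44], [-1.81, 5.10]]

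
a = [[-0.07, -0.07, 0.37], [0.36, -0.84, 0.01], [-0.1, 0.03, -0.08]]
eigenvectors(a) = [[(-0.11+0j), -0.83+0.00j, (-0.83-0j)], [-0.99+0.00j, (-0.38+0.09j), (-0.38-0.09j)], [(0.03+0j), -0.02-0.39j, (-0.02+0.39j)]]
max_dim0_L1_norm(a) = 0.94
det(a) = -0.03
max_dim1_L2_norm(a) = 0.91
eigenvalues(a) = [(-0.8+0j), (-0.09+0.18j), (-0.09-0.18j)]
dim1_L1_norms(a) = [0.51, 1.21, 0.21]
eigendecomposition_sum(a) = [[(0.04-0j), -0.09-0.00j, -0.02+0.00j],[(0.39-0j), -0.85-0.00j, (-0.19+0j)],[-0.01+0.00j, 0.02+0.00j, 0.01-0.00j]] + [[-0.06+0.09j,(0.01-0.01j),0.20+0.10j], [(-0.02+0.05j),0.00-0.00j,0.10+0.02j], [(-0.04-0.02j),0.00+0.01j,(-0.04+0.09j)]] + [[(-0.06-0.09j), 0.01+0.01j, (0.2-0.1j)],[(-0.02-0.05j), 0j, (0.1-0.02j)],[(-0.04+0.02j), 0.00-0.01j, (-0.04-0.09j)]]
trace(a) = -0.99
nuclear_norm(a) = 1.40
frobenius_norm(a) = 1.00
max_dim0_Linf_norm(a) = 0.84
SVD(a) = [[0.06, -0.99, 0.16],[1.0, 0.07, 0.07],[-0.08, 0.15, 0.99]] @ diag([0.9176966291537755, 0.3847272887486852, 0.09548722496691932]) @ [[0.39, -0.92, 0.04],[0.2, 0.04, -0.98],[-0.9, -0.39, -0.20]]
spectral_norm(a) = 0.92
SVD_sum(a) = [[0.02, -0.05, 0.00], [0.36, -0.84, 0.04], [-0.03, 0.06, -0.0]] + [[-0.08, -0.02, 0.37], [0.01, 0.0, -0.03], [0.01, 0.0, -0.06]] + [[-0.01, -0.01, -0.00], [-0.01, -0.0, -0.0], [-0.08, -0.04, -0.02]]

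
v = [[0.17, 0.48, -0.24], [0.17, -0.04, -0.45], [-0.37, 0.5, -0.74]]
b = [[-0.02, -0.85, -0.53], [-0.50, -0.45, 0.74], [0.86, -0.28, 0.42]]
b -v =[[-0.19, -1.33, -0.29],[-0.67, -0.41, 1.19],[1.23, -0.78, 1.16]]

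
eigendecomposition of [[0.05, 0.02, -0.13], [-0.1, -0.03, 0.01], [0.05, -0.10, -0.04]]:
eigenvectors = [[(0.68+0j), 0.68-0.00j, 0.48+0.00j], [(-0.29+0.41j), -0.29-0.41j, (0.61+0j)], [0.01-0.54j, 0.01+0.54j, 0.64+0.00j]]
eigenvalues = [(0.04+0.12j), (0.04-0.12j), (-0.1+0j)]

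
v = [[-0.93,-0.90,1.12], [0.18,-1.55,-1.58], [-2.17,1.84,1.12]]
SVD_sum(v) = [[-0.34, 0.36, 0.32], [1.09, -1.18, -1.04], [-1.7, 1.83, 1.62]] + [[-0.85, -1.21, 0.47], [-0.34, -0.49, 0.19], [-0.05, -0.08, 0.03]] + [[0.26, -0.05, 0.33], [-0.57, 0.12, -0.73], [-0.42, 0.09, -0.53]]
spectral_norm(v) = 3.59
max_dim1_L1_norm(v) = 5.13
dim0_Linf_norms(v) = [2.17, 1.84, 1.58]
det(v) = -7.39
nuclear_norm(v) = 6.49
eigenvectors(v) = [[(-0.1+0.47j), -0.10-0.47j, 0.72+0.00j], [0.29-0.32j, (0.29+0.32j), (0.69+0j)], [(-0.76+0j), -0.76-0.00j, 0.11+0.00j]]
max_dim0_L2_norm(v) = 2.57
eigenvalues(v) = [(0.13+2.14j), (0.13-2.14j), (-1.62+0j)]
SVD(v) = [[-0.16, -0.93, -0.34],[0.53, -0.37, 0.76],[-0.83, -0.06, 0.56]] @ diag([3.5904296413388694, 1.6768379262058744, 1.2274076583730515]) @ [[0.57,-0.61,-0.54],[0.55,0.78,-0.3],[-0.61,0.13,-0.78]]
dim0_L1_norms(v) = [3.28, 4.29, 3.82]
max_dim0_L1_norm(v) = 4.29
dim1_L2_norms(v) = [1.71, 2.22, 3.06]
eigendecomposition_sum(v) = [[(-0.14+0.64j), 0.03-0.64j, 0.70-0.23j], [(0.4-0.44j), -0.32+0.48j, -0.65-0.14j], [(-1.03-0j), (0.99-0.16j), 0.58+1.01j]] + [[(-0.14-0.64j), (0.03+0.64j), (0.7+0.23j)], [(0.4+0.44j), (-0.32-0.48j), -0.65+0.14j], [(-1.03+0j), 0.99+0.16j, 0.58-1.01j]] + [[-0.66+0.00j,  -0.96+0.00j,  (-0.29-0j)], [-0.62+0.00j,  (-0.92+0j),  -0.27-0.00j], [(-0.1+0j),  (-0.15+0j),  -0.04-0.00j]]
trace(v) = -1.36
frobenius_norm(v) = 4.15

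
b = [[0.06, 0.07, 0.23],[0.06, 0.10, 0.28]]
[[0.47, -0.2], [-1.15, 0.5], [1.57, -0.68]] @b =[[0.02,0.01,0.05], [-0.04,-0.03,-0.12], [0.05,0.04,0.17]]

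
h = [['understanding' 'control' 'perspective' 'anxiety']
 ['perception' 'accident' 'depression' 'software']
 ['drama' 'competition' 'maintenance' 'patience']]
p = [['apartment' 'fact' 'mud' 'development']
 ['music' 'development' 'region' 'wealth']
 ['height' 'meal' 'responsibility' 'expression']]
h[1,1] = 'accident'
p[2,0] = 'height'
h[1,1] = 'accident'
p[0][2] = 'mud'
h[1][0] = 'perception'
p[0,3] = 'development'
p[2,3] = 'expression'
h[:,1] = ['control', 'accident', 'competition']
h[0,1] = 'control'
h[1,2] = 'depression'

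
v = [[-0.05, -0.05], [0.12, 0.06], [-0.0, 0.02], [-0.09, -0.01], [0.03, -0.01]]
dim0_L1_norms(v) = [0.29, 0.15]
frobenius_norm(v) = 0.18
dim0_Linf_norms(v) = [0.12, 0.06]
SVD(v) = [[-0.38, -0.55], [0.77, 0.15], [0.05, 0.39], [-0.50, 0.57], [0.13, -0.45]] @ diag([0.17429896109939588, 0.047115519308092914]) @ [[0.92,0.40], [-0.4,0.92]]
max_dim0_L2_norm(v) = 0.16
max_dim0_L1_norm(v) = 0.29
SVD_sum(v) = [[-0.06, -0.03],[0.12, 0.05],[0.01, 0.00],[-0.08, -0.03],[0.02, 0.01]] + [[0.01, -0.02], [-0.00, 0.01], [-0.01, 0.02], [-0.01, 0.02], [0.01, -0.02]]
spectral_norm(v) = 0.17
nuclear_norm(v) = 0.22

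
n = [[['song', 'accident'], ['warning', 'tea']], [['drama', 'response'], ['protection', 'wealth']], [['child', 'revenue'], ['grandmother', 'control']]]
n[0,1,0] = 'warning'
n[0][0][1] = 'accident'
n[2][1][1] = 'control'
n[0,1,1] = 'tea'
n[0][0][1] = 'accident'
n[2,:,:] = [['child', 'revenue'], ['grandmother', 'control']]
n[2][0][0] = 'child'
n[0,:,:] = [['song', 'accident'], ['warning', 'tea']]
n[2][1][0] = 'grandmother'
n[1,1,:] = ['protection', 'wealth']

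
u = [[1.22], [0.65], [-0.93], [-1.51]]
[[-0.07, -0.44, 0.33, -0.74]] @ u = [[0.44]]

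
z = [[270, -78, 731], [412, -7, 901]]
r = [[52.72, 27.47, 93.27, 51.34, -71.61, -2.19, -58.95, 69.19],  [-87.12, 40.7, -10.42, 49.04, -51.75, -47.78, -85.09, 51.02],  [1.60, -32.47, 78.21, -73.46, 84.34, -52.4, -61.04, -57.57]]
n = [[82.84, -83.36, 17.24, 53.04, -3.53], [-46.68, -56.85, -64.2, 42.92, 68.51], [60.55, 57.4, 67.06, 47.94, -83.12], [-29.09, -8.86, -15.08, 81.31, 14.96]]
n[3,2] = -15.08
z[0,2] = 731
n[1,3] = 42.92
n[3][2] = -15.08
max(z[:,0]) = 412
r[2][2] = 78.21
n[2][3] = 47.94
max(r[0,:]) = 93.27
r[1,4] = -51.75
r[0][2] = 93.27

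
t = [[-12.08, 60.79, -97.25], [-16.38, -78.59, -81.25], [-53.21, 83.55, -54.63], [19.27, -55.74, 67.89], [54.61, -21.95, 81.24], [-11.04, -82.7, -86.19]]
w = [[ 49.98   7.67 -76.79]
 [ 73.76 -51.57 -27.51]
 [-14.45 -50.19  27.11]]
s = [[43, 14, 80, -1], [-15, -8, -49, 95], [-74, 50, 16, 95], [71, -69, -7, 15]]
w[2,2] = 27.11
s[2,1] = 50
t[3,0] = 19.27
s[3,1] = -69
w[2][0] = -14.45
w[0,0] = 49.98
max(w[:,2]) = 27.11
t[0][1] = 60.79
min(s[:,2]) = -49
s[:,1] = [14, -8, 50, -69]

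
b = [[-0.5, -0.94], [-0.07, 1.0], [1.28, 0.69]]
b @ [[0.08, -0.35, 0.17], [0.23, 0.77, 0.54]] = [[-0.26,-0.55,-0.59], [0.22,0.79,0.53], [0.26,0.08,0.59]]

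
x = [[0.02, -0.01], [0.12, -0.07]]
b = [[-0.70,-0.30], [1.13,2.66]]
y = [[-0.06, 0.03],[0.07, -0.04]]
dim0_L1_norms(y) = [0.13, 0.07]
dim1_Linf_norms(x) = [0.02, 0.12]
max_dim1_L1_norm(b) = 3.79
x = b @ y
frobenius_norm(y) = 0.10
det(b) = -1.52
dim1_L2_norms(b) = [0.76, 2.89]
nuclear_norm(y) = 0.11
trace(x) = -0.05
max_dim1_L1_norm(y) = 0.11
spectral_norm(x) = 0.14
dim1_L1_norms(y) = [0.09, 0.11]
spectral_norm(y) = 0.10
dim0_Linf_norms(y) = [0.07, 0.04]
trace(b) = 1.96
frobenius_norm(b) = 2.99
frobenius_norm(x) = 0.14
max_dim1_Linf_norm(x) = 0.12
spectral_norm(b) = 2.94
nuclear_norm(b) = 3.46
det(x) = -0.00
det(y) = 0.00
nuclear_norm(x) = 0.14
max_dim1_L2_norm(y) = 0.08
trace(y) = -0.10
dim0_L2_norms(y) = [0.09, 0.05]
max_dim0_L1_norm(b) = 2.96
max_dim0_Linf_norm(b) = 2.66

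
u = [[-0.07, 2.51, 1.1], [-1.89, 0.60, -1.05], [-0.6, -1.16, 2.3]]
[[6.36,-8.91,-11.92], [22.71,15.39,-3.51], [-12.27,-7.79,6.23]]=u @ [[-7.76, -5.51, 0.15], [4.54, -1.30, -4.87], [-5.07, -5.48, 0.29]]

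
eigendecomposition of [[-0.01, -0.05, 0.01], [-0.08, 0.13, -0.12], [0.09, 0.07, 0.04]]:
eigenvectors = [[-0.53, 0.40, -0.35], [0.41, -0.63, 0.81], [0.74, -0.67, 0.48]]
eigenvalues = [0.01, 0.05, 0.09]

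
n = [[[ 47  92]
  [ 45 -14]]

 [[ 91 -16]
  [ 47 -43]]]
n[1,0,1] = -16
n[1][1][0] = 47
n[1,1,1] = -43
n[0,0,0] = 47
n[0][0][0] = 47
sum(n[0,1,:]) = 31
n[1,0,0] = 91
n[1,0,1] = -16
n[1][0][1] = -16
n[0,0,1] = 92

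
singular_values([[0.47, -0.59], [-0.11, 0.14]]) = [0.78, 0.0]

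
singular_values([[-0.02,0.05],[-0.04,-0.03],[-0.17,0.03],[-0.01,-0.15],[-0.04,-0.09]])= [0.19, 0.18]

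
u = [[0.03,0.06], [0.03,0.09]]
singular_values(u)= [0.12, 0.01]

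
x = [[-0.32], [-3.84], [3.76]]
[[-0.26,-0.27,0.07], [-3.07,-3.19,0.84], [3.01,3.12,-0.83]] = x@[[0.8, 0.83, -0.22]]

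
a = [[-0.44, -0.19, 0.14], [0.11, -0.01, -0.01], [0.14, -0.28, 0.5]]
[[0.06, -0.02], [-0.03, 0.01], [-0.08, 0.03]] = a@[[-0.23, 0.08], [0.24, -0.08], [0.03, -0.01]]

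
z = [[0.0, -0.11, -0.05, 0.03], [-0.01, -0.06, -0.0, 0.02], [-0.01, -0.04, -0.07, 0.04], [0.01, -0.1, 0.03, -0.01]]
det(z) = -0.000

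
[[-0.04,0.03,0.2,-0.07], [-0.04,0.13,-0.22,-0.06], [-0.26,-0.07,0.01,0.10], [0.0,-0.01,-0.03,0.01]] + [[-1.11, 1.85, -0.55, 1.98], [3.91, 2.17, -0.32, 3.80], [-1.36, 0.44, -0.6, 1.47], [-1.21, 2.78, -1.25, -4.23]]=[[-1.15, 1.88, -0.35, 1.91], [3.87, 2.3, -0.54, 3.74], [-1.62, 0.37, -0.59, 1.57], [-1.21, 2.77, -1.28, -4.22]]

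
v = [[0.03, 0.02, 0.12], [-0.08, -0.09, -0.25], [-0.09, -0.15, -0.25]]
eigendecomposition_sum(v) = [[0.03, 0.05, 0.09], [-0.08, -0.12, -0.22], [-0.09, -0.14, -0.26]] + [[-0.01, -0.00, 0.0],[0.0, 0.00, -0.00],[0.0, 0.0, -0.00]] + [[0.00, -0.03, 0.02], [-0.0, 0.03, -0.03], [0.00, -0.01, 0.01]]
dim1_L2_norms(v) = [0.13, 0.28, 0.31]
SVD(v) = [[-0.28, -0.63, -0.72],[0.65, 0.43, -0.63],[0.71, -0.64, 0.29]] @ diag([0.4280409730449183, 0.0507061098435998, 0.0031330207928591354]) @ [[-0.29, -0.4, -0.87], [0.09, 0.89, -0.44], [0.95, -0.21, -0.22]]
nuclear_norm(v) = 0.48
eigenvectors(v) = [[0.27,-0.95,0.64], [-0.63,0.17,-0.74], [-0.73,0.25,0.18]]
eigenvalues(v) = [-0.35, -0.0, 0.04]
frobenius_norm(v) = 0.43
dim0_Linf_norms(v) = [0.09, 0.15, 0.25]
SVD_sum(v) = [[0.04, 0.05, 0.11], [-0.08, -0.11, -0.24], [-0.09, -0.12, -0.26]] + [[-0.0, -0.03, 0.01], [0.0, 0.02, -0.01], [-0.00, -0.03, 0.01]] + [[-0.0, 0.00, 0.0], [-0.00, 0.0, 0.00], [0.0, -0.0, -0.0]]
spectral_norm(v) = 0.43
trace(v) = -0.31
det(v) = 0.00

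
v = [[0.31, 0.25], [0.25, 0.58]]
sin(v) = [[0.29, 0.22], [0.22, 0.53]]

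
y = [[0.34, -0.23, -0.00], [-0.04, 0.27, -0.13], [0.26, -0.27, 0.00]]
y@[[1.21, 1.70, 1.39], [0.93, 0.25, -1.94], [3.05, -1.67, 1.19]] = [[0.20, 0.52, 0.92], [-0.19, 0.22, -0.73], [0.06, 0.37, 0.89]]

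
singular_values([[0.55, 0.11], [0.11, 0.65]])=[0.72, 0.48]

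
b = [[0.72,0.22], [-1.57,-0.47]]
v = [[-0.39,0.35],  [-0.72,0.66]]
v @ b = [[-0.83, -0.25],[-1.55, -0.47]]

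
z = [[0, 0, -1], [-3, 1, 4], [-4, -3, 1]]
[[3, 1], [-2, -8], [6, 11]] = z @ [[-3, 0], [1, -4], [-3, -1]]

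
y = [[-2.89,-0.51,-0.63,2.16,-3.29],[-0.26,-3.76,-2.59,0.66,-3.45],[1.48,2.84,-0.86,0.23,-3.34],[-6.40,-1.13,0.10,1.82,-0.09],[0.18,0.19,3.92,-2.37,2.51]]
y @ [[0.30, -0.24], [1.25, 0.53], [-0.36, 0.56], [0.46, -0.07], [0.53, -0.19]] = [[-2.03, 0.54], [-5.37, -2.77], [2.64, 1.29], [-2.58, 0.88], [-0.88, 1.94]]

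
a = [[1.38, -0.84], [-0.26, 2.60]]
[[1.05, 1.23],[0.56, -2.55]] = a@[[0.95, 0.31], [0.31, -0.95]]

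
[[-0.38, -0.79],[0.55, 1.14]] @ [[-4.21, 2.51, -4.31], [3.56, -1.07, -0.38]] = [[-1.21,-0.11,1.94], [1.74,0.16,-2.8]]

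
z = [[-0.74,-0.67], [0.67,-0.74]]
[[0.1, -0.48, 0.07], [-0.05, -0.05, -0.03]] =z @ [[-0.11,0.32,-0.07], [-0.03,0.36,-0.02]]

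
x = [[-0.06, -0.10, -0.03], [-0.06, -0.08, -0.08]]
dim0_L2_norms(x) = [0.08, 0.13, 0.09]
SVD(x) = [[-0.68, -0.73], [-0.73, 0.68]] @ diag([0.17170380055220363, 0.03765374982560263]) @ [[0.49, 0.74, 0.46], [0.08, 0.49, -0.87]]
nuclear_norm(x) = 0.21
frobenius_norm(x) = 0.18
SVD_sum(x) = [[-0.06, -0.09, -0.05], [-0.06, -0.09, -0.06]] + [[-0.00, -0.01, 0.02], [0.00, 0.01, -0.02]]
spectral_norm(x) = 0.17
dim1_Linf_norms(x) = [0.1, 0.08]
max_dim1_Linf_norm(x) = 0.1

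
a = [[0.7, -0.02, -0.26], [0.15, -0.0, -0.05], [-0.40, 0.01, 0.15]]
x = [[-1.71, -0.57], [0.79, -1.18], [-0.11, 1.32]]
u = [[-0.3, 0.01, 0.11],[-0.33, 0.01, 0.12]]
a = x @ u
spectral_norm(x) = 1.90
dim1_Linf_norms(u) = [0.3, 0.33]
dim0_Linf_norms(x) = [1.71, 1.32]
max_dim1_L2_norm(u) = 0.35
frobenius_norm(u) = 0.47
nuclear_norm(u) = 0.48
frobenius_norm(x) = 2.65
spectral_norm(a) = 0.87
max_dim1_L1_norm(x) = 2.28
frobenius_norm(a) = 0.87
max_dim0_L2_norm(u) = 0.45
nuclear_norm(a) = 0.88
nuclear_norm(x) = 3.75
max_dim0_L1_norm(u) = 0.63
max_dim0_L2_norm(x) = 1.89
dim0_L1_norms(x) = [2.61, 3.07]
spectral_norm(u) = 0.47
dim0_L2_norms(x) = [1.89, 1.86]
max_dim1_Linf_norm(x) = 1.71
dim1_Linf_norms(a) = [0.7, 0.15, 0.4]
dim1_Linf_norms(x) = [1.71, 1.18, 1.32]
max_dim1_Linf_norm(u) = 0.33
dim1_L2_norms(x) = [1.8, 1.42, 1.32]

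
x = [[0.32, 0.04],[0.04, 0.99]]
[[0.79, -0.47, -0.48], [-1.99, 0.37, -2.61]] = x @ [[2.74, -1.53, -1.19], [-2.12, 0.44, -2.59]]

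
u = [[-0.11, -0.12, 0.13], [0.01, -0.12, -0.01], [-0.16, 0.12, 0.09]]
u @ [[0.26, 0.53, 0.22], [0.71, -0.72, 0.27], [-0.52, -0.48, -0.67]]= [[-0.18, -0.03, -0.14], [-0.08, 0.10, -0.02], [-0.0, -0.21, -0.06]]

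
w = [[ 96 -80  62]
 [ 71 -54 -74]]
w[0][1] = -80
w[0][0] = 96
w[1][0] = 71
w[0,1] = -80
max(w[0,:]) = 96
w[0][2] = 62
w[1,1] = -54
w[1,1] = -54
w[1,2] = -74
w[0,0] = 96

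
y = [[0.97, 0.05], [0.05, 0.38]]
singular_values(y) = [0.97, 0.38]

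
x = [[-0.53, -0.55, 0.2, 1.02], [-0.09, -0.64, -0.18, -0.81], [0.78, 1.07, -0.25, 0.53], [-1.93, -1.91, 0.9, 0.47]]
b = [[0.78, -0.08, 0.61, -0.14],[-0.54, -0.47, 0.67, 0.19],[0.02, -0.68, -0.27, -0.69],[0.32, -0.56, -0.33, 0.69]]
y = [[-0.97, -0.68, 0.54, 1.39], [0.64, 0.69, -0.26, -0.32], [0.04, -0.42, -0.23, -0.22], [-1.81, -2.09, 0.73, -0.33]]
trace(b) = 0.73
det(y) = 0.01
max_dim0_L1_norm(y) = 3.88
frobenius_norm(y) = 3.64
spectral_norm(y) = 3.30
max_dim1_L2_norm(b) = 1.01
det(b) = 1.01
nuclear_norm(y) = 5.16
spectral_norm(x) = 3.30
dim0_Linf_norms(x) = [1.93, 1.91, 0.9, 1.02]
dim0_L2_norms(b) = [1.0, 1.0, 1.0, 1.0]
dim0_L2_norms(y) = [2.15, 2.34, 0.97, 1.48]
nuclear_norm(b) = 4.01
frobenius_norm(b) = 2.00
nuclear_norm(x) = 5.17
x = b @ y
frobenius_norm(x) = 3.64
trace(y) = -0.84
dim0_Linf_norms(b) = [0.78, 0.68, 0.67, 0.69]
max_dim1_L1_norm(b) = 1.9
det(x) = -0.00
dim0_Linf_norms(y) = [1.81, 2.09, 0.73, 1.39]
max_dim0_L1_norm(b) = 1.88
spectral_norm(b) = 1.01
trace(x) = -0.95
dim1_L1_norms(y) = [3.58, 1.91, 0.91, 4.96]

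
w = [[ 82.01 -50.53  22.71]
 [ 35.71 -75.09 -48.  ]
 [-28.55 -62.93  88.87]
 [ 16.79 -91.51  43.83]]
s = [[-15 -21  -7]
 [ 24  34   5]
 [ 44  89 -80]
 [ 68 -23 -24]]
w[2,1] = -62.93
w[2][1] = -62.93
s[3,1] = -23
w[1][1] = -75.09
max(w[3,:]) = 43.83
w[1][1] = -75.09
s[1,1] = 34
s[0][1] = -21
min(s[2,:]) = -80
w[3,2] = 43.83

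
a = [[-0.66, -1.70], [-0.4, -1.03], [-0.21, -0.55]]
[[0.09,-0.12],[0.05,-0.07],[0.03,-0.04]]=a @ [[0.18, -0.03], [-0.12, 0.08]]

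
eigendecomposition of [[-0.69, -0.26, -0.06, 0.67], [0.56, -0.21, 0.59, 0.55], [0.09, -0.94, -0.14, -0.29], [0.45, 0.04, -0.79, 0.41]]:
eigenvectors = [[(-0.29+0j),-0.84+0.00j,(0.02-0.32j),(0.02+0.32j)], [-0.29+0.00j,0.06+0.00j,(-0.68+0j),-0.68-0.00j], [(0.42+0j),0.31+0.00j,(-0.08-0.6j),(-0.08+0.6j)], [(-0.81+0j),0.44+0.00j,(0.19-0.2j),0.19+0.20j]]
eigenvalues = [(1+0j), (-1+0j), (-0.32+0.95j), (-0.32-0.95j)]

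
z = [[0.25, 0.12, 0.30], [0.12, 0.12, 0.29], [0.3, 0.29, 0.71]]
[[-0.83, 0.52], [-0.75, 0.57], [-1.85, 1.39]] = z @ [[-0.43, -0.53], [-0.56, -0.50], [-2.19, 2.38]]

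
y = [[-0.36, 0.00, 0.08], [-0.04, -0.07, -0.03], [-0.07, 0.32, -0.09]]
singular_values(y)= [0.38, 0.33, 0.06]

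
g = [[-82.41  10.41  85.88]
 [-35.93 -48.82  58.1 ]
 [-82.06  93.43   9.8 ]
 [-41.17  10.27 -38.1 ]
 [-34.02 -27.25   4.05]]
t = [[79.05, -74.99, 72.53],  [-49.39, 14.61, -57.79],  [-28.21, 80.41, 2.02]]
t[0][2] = 72.53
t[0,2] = 72.53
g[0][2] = 85.88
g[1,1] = -48.82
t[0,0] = 79.05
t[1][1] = 14.61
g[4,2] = 4.05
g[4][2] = 4.05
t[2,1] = 80.41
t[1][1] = 14.61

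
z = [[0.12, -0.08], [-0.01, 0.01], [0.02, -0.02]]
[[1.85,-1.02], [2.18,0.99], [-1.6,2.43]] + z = [[1.97, -1.1], [2.17, 1.0], [-1.58, 2.41]]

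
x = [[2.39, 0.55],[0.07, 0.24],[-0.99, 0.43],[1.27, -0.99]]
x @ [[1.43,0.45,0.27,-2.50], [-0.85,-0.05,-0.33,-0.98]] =[[2.95, 1.05, 0.46, -6.51], [-0.10, 0.02, -0.06, -0.41], [-1.78, -0.47, -0.41, 2.05], [2.66, 0.62, 0.67, -2.20]]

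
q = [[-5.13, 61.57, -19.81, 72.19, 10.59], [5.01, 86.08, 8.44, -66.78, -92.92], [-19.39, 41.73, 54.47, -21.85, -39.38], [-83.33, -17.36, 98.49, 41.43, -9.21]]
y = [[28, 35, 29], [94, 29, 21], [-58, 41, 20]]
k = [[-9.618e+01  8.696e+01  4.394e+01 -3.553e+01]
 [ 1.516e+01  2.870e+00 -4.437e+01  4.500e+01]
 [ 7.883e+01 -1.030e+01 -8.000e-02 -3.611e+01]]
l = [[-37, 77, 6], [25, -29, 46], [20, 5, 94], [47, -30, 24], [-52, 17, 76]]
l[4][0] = -52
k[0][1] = 86.96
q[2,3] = -21.85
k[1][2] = -44.37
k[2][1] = -10.3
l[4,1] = 17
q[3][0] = -83.33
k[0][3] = -35.53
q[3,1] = -17.36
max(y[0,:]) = 35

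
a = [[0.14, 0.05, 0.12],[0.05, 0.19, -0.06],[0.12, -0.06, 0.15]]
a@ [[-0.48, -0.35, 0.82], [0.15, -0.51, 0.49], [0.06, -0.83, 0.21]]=[[-0.05, -0.17, 0.16], [0.00, -0.06, 0.12], [-0.06, -0.14, 0.10]]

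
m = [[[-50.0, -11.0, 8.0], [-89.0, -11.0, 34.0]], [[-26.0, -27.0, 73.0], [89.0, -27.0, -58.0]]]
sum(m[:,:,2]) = 57.0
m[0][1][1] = -11.0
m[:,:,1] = [[-11.0, -11.0], [-27.0, -27.0]]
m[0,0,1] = -11.0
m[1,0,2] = 73.0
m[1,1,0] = 89.0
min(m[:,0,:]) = -50.0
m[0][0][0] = -50.0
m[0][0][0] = -50.0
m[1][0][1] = -27.0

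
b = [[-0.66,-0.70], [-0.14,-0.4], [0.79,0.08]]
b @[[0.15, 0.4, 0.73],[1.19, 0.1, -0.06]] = [[-0.93, -0.33, -0.44], [-0.50, -0.1, -0.08], [0.21, 0.32, 0.57]]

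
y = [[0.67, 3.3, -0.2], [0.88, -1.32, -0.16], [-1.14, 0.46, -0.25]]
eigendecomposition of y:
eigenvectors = [[-0.87, -0.66, 0.18],[-0.27, 0.55, -0.00],[0.42, -0.51, 0.98]]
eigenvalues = [1.79, -2.23, -0.46]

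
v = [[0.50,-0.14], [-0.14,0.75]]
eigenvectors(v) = [[-0.91, 0.41], [-0.41, -0.91]]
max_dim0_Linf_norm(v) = 0.75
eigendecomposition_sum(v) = [[0.36, 0.16], [0.16, 0.07]] + [[0.14,-0.3], [-0.30,0.68]]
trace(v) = 1.25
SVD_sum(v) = [[0.14, -0.3], [-0.30, 0.68]] + [[0.36, 0.16], [0.16, 0.07]]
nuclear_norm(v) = 1.25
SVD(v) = [[-0.41,0.91], [0.91,0.41]] @ diag([0.8126832437912346, 0.4373167562087654]) @ [[-0.41, 0.91], [0.91, 0.41]]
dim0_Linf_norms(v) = [0.5, 0.75]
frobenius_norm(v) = 0.92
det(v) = 0.36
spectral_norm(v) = 0.81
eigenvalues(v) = [0.44, 0.81]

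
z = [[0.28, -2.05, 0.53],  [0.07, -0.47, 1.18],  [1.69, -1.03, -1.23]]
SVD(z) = [[-0.65, 0.60, 0.47], [-0.07, 0.56, -0.83], [-0.76, -0.57, -0.32]] @ diag([2.646193222410763, 2.0545379095572653, 0.6216392907944301]) @ [[-0.55,0.81,0.19], [-0.37,-0.44,0.82], [-0.75,-0.38,-0.54]]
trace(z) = -1.42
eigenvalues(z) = [(-1.99+0j), (0.28+1.27j), (0.28-1.27j)]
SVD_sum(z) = [[0.95, -1.39, -0.32], [0.11, -0.16, -0.04], [1.11, -1.62, -0.38]] + [[-0.46, -0.55, 1.01], [-0.42, -0.51, 0.94], [0.43, 0.52, -0.96]] + [[-0.22, -0.11, -0.16],[0.38, 0.20, 0.28],[0.15, 0.08, 0.11]]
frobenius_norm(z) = 3.41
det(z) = -3.38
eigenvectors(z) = [[0.59+0.00j, 0.68+0.00j, (0.68-0j)], [0.48+0.00j, 0.14-0.46j, (0.14+0.46j)], [-0.65+0.00j, (0.54-0.14j), 0.54+0.14j]]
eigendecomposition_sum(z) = [[(-0.69+0j), (-0.3+0j), 0.94+0.00j],[-0.57+0.00j, (-0.24+0j), (0.77+0j)],[0.77-0.00j, (0.33-0j), -1.05-0.00j]] + [[(0.49+0.33j), (-0.88+0.1j), (-0.21+0.36j)], [0.32-0.26j, (-0.11+0.61j), 0.20+0.21j], [(0.46+0.16j), -0.68+0.26j, (-0.09+0.33j)]] + [[(0.49-0.33j), -0.88-0.10j, -0.21-0.36j],  [0.32+0.26j, (-0.11-0.61j), (0.2-0.21j)],  [(0.46-0.16j), -0.68-0.26j, -0.09-0.33j]]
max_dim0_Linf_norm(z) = 2.05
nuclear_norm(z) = 5.32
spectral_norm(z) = 2.65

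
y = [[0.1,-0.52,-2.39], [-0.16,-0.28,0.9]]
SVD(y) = [[-0.94, 0.33], [0.33, 0.94]] @ diag([2.5882115615092998, 0.455698269548603]) @ [[-0.06, 0.15, 0.99], [-0.26, -0.96, 0.13]]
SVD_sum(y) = [[0.14, -0.38, -2.41], [-0.05, 0.13, 0.84]] + [[-0.04, -0.14, 0.02], [-0.11, -0.41, 0.06]]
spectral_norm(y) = 2.59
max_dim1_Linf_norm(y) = 2.39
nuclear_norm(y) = 3.04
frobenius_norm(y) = 2.63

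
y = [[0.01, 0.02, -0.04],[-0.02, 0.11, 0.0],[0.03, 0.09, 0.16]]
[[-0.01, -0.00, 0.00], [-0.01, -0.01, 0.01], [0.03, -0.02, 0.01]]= y @ [[0.13, -0.08, -0.08], [-0.03, -0.10, 0.09], [0.17, -0.04, -0.00]]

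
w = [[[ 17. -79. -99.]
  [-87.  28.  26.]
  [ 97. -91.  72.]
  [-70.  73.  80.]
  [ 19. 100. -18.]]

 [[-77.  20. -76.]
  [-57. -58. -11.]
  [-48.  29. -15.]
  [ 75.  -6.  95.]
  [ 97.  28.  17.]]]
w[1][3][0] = 75.0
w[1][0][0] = -77.0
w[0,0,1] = -79.0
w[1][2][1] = 29.0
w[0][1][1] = 28.0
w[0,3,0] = -70.0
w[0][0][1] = -79.0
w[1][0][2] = -76.0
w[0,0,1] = -79.0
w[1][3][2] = 95.0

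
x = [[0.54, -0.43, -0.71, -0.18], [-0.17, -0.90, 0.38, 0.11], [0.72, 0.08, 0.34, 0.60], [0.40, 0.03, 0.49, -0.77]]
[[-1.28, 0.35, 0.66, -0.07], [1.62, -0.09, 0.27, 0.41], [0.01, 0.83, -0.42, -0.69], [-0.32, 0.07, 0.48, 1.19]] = x @[[-1.09, 0.83, 0.2, -0.12],[-0.93, -0.0, -0.54, -0.36],[1.37, 0.04, -0.27, 0.55],[0.68, 0.37, -0.71, -1.27]]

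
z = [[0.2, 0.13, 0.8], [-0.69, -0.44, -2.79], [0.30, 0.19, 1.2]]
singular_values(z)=[3.27, 0.0, 0.0]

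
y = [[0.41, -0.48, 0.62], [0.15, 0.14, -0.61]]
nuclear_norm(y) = 1.43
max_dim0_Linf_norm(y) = 0.62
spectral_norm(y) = 1.01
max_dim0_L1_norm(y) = 1.23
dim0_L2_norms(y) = [0.44, 0.5, 0.87]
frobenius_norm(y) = 1.09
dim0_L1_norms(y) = [0.56, 0.62, 1.23]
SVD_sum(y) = [[0.23, -0.41, 0.72], [-0.14, 0.26, -0.45]] + [[0.18, -0.07, -0.1], [0.29, -0.12, -0.16]]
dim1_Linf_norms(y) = [0.62, 0.61]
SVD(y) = [[-0.85, 0.53], [0.53, 0.85]] @ diag([1.0121357023031992, 0.41554941959195396]) @ [[-0.26, 0.48, -0.84], [0.83, -0.33, -0.45]]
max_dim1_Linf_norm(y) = 0.62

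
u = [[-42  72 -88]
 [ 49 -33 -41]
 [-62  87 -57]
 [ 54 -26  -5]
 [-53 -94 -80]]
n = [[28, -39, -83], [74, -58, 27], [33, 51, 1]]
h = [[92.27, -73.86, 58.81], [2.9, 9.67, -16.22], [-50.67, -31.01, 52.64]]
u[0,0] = -42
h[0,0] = 92.27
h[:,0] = [92.27, 2.9, -50.67]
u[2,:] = [-62, 87, -57]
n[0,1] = -39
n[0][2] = -83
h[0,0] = 92.27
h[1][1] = 9.67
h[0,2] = 58.81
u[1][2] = -41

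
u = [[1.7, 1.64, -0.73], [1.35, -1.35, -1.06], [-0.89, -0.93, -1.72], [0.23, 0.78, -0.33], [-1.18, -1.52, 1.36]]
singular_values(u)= [3.51, 2.59, 1.66]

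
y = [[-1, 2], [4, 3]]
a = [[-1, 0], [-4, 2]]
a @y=[[1, -2], [12, -2]]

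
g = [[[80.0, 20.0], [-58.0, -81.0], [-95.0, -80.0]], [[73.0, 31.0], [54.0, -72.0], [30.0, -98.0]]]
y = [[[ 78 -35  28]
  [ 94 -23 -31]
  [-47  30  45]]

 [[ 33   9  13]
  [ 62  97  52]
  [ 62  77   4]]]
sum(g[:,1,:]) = -157.0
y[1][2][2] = 4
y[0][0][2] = 28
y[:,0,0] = [78, 33]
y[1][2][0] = 62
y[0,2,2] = 45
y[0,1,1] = -23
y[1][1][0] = 62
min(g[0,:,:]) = -95.0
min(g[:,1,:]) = -81.0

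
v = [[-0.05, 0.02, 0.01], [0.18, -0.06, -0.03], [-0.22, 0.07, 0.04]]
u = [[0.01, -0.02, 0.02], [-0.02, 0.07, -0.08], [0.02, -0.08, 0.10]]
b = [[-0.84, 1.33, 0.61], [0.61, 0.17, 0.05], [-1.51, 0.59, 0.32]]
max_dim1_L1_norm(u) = 0.2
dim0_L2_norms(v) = [0.29, 0.09, 0.05]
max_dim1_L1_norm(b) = 2.78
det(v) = -0.00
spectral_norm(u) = 0.17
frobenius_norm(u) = 0.17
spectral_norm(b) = 2.27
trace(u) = 0.18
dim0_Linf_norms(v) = [0.22, 0.07, 0.04]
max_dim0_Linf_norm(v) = 0.22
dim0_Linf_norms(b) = [1.51, 1.33, 0.61]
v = u @ b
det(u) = 0.00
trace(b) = -0.35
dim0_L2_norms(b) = [1.83, 1.46, 0.69]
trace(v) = -0.07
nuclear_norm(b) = 3.18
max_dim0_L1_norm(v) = 0.45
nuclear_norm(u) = 0.18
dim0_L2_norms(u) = [0.03, 0.11, 0.13]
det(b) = -0.00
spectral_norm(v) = 0.31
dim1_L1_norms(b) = [2.78, 0.83, 2.42]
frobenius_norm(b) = 2.45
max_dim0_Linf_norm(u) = 0.1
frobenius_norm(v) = 0.31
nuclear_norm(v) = 0.31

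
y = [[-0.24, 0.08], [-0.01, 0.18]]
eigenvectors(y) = [[-1.00, -0.19], [-0.02, -0.98]]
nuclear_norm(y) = 0.43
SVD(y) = [[-0.92, -0.40], [-0.40, 0.92]] @ diag([0.2669799576923975, 0.15881341942847785]) @ [[0.84, -0.54], [0.54, 0.84]]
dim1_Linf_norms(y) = [0.24, 0.18]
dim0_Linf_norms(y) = [0.24, 0.18]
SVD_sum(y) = [[-0.21,0.13], [-0.09,0.06]] + [[-0.03, -0.05], [0.08, 0.12]]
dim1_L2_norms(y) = [0.25, 0.18]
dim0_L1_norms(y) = [0.25, 0.26]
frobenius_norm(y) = 0.31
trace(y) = -0.06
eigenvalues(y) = [-0.24, 0.18]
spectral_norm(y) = 0.27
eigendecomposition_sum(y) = [[-0.24, 0.05], [-0.01, 0.0]] + [[-0.00,  0.03], [-0.00,  0.18]]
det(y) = -0.04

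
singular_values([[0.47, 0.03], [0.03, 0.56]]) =[0.57, 0.46]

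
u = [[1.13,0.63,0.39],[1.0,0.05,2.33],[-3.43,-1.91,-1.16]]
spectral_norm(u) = 4.63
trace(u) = 0.02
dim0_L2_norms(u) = [3.75, 2.01, 2.63]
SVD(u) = [[-0.29, 0.12, 0.95], [-0.40, -0.92, -0.0], [0.87, -0.38, 0.31]] @ diag([4.631660349848191, 1.8877546911496734, 0.0021516706368381548]) @ [[-0.80,-0.4,-0.44], [0.28,0.4,-0.87], [-0.53,0.82,0.21]]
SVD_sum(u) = [[1.07, 0.54, 0.59], [1.49, 0.75, 0.82], [-3.23, -1.62, -1.79]] + [[0.06, 0.09, -0.20], [-0.49, -0.70, 1.51], [-0.20, -0.29, 0.63]] + [[-0.00, 0.00, 0.0], [0.0, -0.0, -0.00], [-0.00, 0.00, 0.00]]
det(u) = -0.02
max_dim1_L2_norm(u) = 4.09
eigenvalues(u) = [(-0+0j), (0.01+1.96j), (0.01-1.96j)]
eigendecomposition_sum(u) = [[(-0.01+0j),0.00-0.00j,(-0+0j)], [0.01-0.00j,-0.00+0.00j,-0j], [-0j,(-0+0j),-0j]] + [[(0.57-0.14j), (0.31+0j), 0.20-0.37j], [0.50+1.74j, 0.03+0.97j, 1.16+0.57j], [-1.72+0.45j, -0.95+0.00j, (-0.58+1.13j)]] + [[0.57+0.14j, (0.31-0j), 0.20+0.37j], [(0.5-1.74j), 0.03-0.97j, 1.16-0.57j], [-1.72-0.45j, (-0.95-0j), -0.58-1.13j]]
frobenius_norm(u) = 5.00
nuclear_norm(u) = 6.52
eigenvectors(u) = [[(0.53+0j),  (0.01-0.22j),  0.01+0.22j], [(-0.82+0j),  0.70+0.00j,  (0.7-0j)], [-0.21+0.00j,  (-0.01+0.68j),  -0.01-0.68j]]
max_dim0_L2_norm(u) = 3.75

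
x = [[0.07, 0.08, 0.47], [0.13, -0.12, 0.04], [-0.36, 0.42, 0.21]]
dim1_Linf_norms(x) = [0.47, 0.13, 0.42]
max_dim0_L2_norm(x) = 0.52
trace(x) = 0.16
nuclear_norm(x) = 1.09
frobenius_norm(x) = 0.78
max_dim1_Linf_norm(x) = 0.47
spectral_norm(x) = 0.65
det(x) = -0.00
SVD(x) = [[0.46, 0.86, -0.21], [-0.17, 0.32, 0.93], [0.87, -0.4, 0.3]] @ diag([0.6521708101995568, 0.43573248512726287, 0.003230437814501806]) @ [[-0.46, 0.65, 0.60],[0.56, -0.31, 0.77],[-0.69, -0.69, 0.22]]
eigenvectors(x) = [[-0.77+0.00j,-0.77-0.00j,0.68+0.00j], [(-0.18+0.18j),-0.18-0.18j,(0.7+0j)], [(0.01-0.59j),(0.01+0.59j),(-0.23+0j)]]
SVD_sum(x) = [[-0.14, 0.2, 0.18], [0.05, -0.07, -0.07], [-0.26, 0.37, 0.34]] + [[0.21, -0.12, 0.29], [0.08, -0.04, 0.11], [-0.1, 0.05, -0.13]] + [[0.0,  0.0,  -0.0],[-0.00,  -0.00,  0.0],[-0.0,  -0.0,  0.0]]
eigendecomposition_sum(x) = [[0.03+0.23j, (0.05-0.27j), 0.24-0.14j],[(0.06+0.05j), (-0.05-0.07j), (0.02-0.09j)],[(-0.18+0.02j), 0.21+0.04j, 0.10+0.18j]] + [[0.03-0.23j, 0.05+0.27j, 0.24+0.14j], [(0.06-0.05j), (-0.05+0.07j), 0.02+0.09j], [(-0.18-0.02j), 0.21-0.04j, 0.10-0.18j]] + [[0j, -0.01-0.00j, -0.00-0.00j], [0.00+0.00j, (-0.01-0j), -0.00-0.00j], [-0.00-0.00j, 0j, 0j]]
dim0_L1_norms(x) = [0.56, 0.62, 0.72]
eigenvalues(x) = [(0.08+0.34j), (0.08-0.34j), (-0.01+0j)]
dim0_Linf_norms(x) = [0.36, 0.42, 0.47]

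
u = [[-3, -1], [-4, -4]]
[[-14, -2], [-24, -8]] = u @ [[4, 0], [2, 2]]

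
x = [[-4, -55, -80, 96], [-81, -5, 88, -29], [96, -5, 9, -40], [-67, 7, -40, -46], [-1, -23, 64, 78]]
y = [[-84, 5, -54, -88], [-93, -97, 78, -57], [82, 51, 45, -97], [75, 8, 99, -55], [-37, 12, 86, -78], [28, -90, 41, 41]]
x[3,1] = 7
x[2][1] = -5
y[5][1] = -90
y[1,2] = 78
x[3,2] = -40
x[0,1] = -55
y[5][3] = 41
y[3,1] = 8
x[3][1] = 7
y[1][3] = -57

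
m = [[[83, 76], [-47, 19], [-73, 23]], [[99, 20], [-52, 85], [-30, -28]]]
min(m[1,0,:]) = 20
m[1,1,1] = 85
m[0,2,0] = -73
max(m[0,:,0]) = 83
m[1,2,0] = -30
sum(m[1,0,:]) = 119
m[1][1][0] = -52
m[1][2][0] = -30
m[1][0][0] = 99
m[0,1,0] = -47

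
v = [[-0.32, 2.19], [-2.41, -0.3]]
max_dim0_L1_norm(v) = 2.73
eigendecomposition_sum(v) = [[(-0.16+1.15j),(1.1+0.15j)],[(-1.2-0.16j),-0.15+1.15j]] + [[(-0.16-1.15j),1.10-0.15j], [(-1.2+0.16j),-0.15-1.15j]]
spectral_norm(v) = 2.43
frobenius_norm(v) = 3.29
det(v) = 5.37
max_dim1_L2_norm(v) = 2.43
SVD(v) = [[-0.11, -0.99],  [-0.99, 0.11]] @ diag([2.431250886971378, 2.2103436666276326]) @ [[1.0, 0.02], [0.02, -1.0]]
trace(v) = -0.62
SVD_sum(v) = [[-0.27,-0.01],[-2.42,-0.05]] + [[-0.05, 2.2], [0.01, -0.25]]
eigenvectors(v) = [[-0.00+0.69j, -0.00-0.69j], [(-0.72+0j), (-0.72-0j)]]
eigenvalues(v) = [(-0.31+2.3j), (-0.31-2.3j)]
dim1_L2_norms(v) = [2.21, 2.43]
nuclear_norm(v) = 4.64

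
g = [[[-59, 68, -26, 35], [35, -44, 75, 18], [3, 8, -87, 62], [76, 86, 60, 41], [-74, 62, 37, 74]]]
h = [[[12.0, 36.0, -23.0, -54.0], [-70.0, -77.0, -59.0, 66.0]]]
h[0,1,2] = -59.0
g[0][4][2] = 37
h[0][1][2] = -59.0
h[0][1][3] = 66.0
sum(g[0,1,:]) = 84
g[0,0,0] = -59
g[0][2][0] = 3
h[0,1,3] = 66.0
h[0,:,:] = [[12.0, 36.0, -23.0, -54.0], [-70.0, -77.0, -59.0, 66.0]]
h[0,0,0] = 12.0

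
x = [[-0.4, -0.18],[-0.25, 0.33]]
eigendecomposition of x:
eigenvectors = [[-0.95, 0.22], [-0.30, -0.97]]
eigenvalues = [-0.46, 0.39]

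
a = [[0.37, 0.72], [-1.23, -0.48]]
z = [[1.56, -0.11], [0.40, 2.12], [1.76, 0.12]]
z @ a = [[0.71, 1.18], [-2.46, -0.73], [0.50, 1.21]]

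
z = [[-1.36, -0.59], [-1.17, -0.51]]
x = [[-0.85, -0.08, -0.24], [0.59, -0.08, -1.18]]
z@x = [[0.81, 0.16, 1.02], [0.69, 0.13, 0.88]]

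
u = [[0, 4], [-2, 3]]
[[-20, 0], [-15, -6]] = u@[[0, 3], [-5, 0]]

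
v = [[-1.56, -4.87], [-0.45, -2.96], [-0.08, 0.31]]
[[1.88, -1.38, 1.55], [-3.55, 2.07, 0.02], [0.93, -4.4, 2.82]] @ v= [[-2.44, -4.59], [4.6, 11.17], [0.30, 9.37]]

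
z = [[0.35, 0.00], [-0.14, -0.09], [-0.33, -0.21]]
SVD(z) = [[-0.62,  -0.78], [0.31,  -0.25], [0.72,  -0.57]] @ diag([0.5295227033393758, 0.1510155841234913]) @ [[-0.94,-0.34], [-0.34,0.94]]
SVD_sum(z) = [[0.31,0.11], [-0.15,-0.05], [-0.36,-0.13]] + [[0.04,-0.11],  [0.01,-0.04],  [0.03,-0.08]]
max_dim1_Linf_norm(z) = 0.35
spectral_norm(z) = 0.53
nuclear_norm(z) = 0.68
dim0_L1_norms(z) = [0.82, 0.3]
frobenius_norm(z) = 0.55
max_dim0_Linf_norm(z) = 0.35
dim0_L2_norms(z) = [0.5, 0.23]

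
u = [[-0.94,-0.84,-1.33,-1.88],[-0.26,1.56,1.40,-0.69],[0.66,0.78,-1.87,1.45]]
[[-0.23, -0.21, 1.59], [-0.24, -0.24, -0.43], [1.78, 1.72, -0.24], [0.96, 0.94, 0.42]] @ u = [[1.32,1.11,-2.96,2.88], [0.0,-0.51,0.79,-0.01], [-2.28,1.00,0.49,-4.88], [-0.87,0.99,-0.75,-1.84]]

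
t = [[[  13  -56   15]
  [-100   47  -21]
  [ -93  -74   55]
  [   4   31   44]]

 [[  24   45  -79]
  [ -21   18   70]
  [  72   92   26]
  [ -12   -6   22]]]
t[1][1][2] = 70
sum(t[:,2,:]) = 78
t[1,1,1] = 18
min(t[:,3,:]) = -12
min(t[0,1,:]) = -100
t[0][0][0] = 13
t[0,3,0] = 4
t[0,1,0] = -100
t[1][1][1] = 18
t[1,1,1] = 18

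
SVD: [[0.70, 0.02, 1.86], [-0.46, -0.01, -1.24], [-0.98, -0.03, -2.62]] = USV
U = [[-0.54, -0.51, 0.67], [0.36, -0.86, -0.36], [0.76, 0.04, 0.65]]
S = [3.68, 0.01, 0.0]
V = [[-0.35, -0.01, -0.94],  [-0.81, -0.5, 0.31],  [0.47, -0.87, -0.17]]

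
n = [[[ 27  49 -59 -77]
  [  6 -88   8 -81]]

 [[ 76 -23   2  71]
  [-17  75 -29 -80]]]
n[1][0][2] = 2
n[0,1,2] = 8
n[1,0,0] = 76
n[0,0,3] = -77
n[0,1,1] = -88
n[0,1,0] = 6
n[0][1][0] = 6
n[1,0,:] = [76, -23, 2, 71]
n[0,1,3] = -81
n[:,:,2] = [[-59, 8], [2, -29]]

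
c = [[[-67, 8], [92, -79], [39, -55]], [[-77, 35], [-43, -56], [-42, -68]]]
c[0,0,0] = -67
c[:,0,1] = [8, 35]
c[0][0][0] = -67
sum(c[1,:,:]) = -251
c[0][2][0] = 39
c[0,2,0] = 39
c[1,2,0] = -42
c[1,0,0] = -77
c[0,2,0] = 39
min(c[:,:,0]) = -77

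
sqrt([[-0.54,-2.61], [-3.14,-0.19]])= [[(0.74+0.95j),(-0.72+0.82j)], [-0.87+0.98j,0.84+0.84j]]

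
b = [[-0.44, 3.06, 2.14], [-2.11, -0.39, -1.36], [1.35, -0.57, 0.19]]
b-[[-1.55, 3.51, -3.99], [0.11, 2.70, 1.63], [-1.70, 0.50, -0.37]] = [[1.11,-0.45,6.13], [-2.22,-3.09,-2.99], [3.05,-1.07,0.56]]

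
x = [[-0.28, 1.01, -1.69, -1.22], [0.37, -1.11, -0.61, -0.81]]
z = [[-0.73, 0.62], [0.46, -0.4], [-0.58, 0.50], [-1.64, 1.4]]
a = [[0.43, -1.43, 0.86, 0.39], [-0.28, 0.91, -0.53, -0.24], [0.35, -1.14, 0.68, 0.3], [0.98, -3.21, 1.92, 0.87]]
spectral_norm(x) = 2.37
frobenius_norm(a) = 4.70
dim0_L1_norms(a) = [2.04, 6.69, 3.99, 1.8]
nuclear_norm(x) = 3.86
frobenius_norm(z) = 2.55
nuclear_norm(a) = 4.72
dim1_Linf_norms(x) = [1.69, 1.11]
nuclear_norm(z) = 2.56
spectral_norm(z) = 2.55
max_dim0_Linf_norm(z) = 1.64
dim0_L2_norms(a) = [1.16, 3.8, 2.27, 1.03]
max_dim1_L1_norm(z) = 3.04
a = z @ x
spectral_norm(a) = 4.70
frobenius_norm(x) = 2.80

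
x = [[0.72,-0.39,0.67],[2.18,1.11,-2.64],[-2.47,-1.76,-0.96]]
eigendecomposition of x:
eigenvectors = [[0.28-0.29j,(0.28+0.29j),(-0.08+0j)],[-0.83+0.00j,(-0.83-0j),0.65+0.00j],[(0.37+0.12j),0.37-0.12j,0.75+0.00j]]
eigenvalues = [(1.54+1.16j), (1.54-1.16j), (-2.21+0j)]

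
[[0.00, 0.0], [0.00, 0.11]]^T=[[0.00, 0.00], [0.00, 0.11]]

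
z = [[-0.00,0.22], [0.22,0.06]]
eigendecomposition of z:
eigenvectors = [[-0.75, -0.66], [0.66, -0.75]]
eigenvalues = [-0.19, 0.25]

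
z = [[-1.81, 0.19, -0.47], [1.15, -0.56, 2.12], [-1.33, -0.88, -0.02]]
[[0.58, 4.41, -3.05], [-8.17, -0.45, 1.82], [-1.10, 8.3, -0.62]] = z @ [[0.80, -2.98, 1.63], [0.14, -4.93, -1.75], [-4.25, 0.10, -0.49]]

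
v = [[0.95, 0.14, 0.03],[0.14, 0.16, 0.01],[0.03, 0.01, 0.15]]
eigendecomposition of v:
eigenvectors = [[-0.98, -0.15, -0.09], [-0.17, 0.94, 0.30], [-0.04, -0.31, 0.95]]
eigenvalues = [0.98, 0.13, 0.15]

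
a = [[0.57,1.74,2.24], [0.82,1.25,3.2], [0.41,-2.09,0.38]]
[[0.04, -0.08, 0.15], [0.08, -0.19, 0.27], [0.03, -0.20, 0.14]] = a@[[-0.07, -0.13, -0.02], [-0.02, 0.06, -0.05], [0.05, -0.05, 0.11]]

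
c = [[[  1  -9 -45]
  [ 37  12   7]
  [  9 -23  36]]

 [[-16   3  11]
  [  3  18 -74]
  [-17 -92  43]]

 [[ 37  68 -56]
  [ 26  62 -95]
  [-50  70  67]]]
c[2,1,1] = 62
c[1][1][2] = -74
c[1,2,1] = -92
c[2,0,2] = -56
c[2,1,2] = -95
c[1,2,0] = -17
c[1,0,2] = 11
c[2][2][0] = -50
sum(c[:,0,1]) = 62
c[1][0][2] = 11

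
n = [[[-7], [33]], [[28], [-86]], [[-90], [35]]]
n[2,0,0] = -90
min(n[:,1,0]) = -86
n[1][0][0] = 28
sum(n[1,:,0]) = -58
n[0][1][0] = 33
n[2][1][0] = 35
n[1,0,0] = 28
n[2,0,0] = -90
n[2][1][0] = 35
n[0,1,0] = 33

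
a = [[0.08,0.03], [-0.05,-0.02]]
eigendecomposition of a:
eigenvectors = [[0.85, -0.34], [-0.52, 0.94]]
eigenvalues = [0.06, -0.0]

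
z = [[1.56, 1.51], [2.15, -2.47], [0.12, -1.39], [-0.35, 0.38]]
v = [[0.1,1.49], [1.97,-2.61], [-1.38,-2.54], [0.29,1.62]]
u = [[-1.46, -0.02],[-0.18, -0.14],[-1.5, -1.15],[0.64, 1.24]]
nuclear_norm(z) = 5.81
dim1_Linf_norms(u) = [1.46, 0.18, 1.5, 1.24]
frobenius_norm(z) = 4.20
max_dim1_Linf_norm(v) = 2.61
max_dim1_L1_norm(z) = 4.62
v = z + u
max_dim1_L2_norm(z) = 3.27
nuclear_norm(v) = 6.67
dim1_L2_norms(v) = [1.49, 3.27, 2.89, 1.65]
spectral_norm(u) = 2.57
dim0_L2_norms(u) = [2.2, 1.7]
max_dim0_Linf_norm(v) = 2.61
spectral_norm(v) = 4.27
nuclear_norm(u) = 3.62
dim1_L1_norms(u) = [1.48, 0.32, 2.65, 1.88]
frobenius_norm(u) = 2.78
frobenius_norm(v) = 4.90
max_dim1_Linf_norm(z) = 2.47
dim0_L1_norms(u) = [3.78, 2.55]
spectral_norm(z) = 3.53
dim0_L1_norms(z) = [4.18, 5.75]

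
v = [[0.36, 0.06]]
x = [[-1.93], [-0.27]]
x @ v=[[-0.69, -0.12], [-0.10, -0.02]]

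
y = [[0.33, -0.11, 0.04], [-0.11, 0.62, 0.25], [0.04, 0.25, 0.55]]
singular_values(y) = [0.84, 0.43, 0.23]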